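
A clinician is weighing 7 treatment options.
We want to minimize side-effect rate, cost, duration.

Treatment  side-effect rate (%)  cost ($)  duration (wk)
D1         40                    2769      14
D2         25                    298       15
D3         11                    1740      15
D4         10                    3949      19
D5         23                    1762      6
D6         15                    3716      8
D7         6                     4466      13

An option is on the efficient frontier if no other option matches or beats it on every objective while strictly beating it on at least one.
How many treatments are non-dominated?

6

D1: dominated by D5 (side-effect rate 23≤40, cost 1762≤2769, duration 6≤14).
D2: not dominated (best cost).
D3: not dominated.
D4: not dominated.
D5: not dominated (best duration).
D6: not dominated.
D7: not dominated (best side-effect rate).
Pareto-optimal: D2, D3, D4, D5, D6, D7 → 6.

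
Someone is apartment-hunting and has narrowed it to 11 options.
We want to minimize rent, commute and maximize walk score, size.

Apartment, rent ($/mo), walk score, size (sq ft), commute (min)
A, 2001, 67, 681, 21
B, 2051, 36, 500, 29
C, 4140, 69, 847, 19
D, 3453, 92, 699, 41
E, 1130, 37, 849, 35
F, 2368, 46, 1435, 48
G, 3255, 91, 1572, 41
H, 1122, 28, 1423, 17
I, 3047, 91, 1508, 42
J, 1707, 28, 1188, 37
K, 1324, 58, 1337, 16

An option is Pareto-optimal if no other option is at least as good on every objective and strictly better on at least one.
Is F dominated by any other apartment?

No

A: worse on size (681 vs 1435).
B: worse on walk score (36 vs 46).
C: worse on rent (4140 vs 2368).
D: worse on rent (3453 vs 2368).
E: worse on walk score (37 vs 46).
G: worse on rent (3255 vs 2368).
H: worse on walk score (28 vs 46).
I: worse on rent (3047 vs 2368).
J: worse on walk score (28 vs 46).
K: worse on size (1337 vs 1435).
No option is at least as good as F on every objective and strictly better on one.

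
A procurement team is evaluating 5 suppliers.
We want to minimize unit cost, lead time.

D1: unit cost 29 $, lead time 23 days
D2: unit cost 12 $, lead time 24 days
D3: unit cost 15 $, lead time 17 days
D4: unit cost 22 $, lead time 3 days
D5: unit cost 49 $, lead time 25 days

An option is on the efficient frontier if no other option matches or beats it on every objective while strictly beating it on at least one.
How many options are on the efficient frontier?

D1: dominated by D3 (unit cost 15≤29, lead time 17≤23).
D2: not dominated (best unit cost).
D3: not dominated.
D4: not dominated (best lead time).
D5: dominated by D1 (unit cost 29≤49, lead time 23≤25).
Pareto-optimal: D2, D3, D4 → 3.

3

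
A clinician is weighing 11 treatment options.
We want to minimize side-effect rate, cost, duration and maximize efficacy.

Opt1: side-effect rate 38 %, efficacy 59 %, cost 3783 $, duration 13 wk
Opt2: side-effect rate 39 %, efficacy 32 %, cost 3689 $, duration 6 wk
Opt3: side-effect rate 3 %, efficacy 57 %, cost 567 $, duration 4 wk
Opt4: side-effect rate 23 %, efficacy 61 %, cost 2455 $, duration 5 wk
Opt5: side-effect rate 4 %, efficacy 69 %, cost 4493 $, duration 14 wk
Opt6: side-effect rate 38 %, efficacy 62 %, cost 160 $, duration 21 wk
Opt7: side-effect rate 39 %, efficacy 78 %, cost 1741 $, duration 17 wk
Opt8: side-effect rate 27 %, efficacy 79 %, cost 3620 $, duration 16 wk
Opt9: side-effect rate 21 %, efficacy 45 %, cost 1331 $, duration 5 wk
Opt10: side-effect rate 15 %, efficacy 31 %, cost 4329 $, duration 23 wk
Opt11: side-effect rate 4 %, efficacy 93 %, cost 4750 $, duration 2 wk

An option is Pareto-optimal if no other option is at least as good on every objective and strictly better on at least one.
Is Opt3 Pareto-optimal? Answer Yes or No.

Opt1: worse on side-effect rate (38 vs 3).
Opt2: worse on side-effect rate (39 vs 3).
Opt4: worse on side-effect rate (23 vs 3).
Opt5: worse on side-effect rate (4 vs 3).
Opt6: worse on side-effect rate (38 vs 3).
Opt7: worse on side-effect rate (39 vs 3).
Opt8: worse on side-effect rate (27 vs 3).
Opt9: worse on side-effect rate (21 vs 3).
Opt10: worse on side-effect rate (15 vs 3).
Opt11: worse on side-effect rate (4 vs 3).
No option is at least as good as Opt3 on every objective and strictly better on one.

Yes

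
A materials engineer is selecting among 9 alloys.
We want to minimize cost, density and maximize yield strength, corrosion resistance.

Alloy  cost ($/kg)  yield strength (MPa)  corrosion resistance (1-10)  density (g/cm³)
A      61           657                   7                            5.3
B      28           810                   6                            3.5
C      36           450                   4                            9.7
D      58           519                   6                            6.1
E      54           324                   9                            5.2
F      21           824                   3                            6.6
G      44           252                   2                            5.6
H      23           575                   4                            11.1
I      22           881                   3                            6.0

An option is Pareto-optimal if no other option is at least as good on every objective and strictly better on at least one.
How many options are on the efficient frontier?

A: not dominated.
B: not dominated (best density).
C: dominated by B (cost 28≤36, yield strength 810≥450, corrosion resistance 6≥4, density 3.5≤9.7).
D: dominated by B (cost 28≤58, yield strength 810≥519, corrosion resistance 6≥6, density 3.5≤6.1).
E: not dominated (best corrosion resistance).
F: not dominated (best cost).
G: dominated by B (cost 28≤44, yield strength 810≥252, corrosion resistance 6≥2, density 3.5≤5.6).
H: not dominated.
I: not dominated (best yield strength).
Pareto-optimal: A, B, E, F, H, I → 6.

6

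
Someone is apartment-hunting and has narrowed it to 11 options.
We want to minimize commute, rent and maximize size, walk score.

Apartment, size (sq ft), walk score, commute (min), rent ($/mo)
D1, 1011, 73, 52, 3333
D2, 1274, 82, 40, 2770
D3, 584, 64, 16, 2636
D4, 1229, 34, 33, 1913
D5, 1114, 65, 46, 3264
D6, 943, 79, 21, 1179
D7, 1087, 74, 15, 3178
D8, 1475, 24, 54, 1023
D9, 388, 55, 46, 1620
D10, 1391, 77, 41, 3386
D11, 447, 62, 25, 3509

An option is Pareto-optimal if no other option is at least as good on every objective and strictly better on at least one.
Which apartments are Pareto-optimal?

D1: dominated by D2 (size 1274≥1011, walk score 82≥73, commute 40≤52, rent 2770≤3333).
D2: not dominated (best walk score).
D3: not dominated.
D4: not dominated.
D5: dominated by D2 (size 1274≥1114, walk score 82≥65, commute 40≤46, rent 2770≤3264).
D6: not dominated.
D7: not dominated (best commute).
D8: not dominated (best size).
D9: dominated by D6 (size 943≥388, walk score 79≥55, commute 21≤46, rent 1179≤1620).
D10: not dominated.
D11: dominated by D3 (size 584≥447, walk score 64≥62, commute 16≤25, rent 2636≤3509).

D2, D3, D4, D6, D7, D8, D10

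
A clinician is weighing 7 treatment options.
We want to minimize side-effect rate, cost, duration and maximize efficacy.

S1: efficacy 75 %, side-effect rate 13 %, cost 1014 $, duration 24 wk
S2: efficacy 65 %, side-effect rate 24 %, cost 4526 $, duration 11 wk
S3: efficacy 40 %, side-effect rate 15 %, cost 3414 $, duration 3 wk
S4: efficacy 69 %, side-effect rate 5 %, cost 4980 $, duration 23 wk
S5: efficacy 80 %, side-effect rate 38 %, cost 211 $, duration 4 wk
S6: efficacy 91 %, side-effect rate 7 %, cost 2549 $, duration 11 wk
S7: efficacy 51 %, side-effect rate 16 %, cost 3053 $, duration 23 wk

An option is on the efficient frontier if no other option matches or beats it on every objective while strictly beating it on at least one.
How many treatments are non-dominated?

5

S1: not dominated.
S2: dominated by S6 (efficacy 91≥65, side-effect rate 7≤24, cost 2549≤4526, duration 11≤11).
S3: not dominated (best duration).
S4: not dominated (best side-effect rate).
S5: not dominated (best cost).
S6: not dominated (best efficacy).
S7: dominated by S6 (efficacy 91≥51, side-effect rate 7≤16, cost 2549≤3053, duration 11≤23).
Pareto-optimal: S1, S3, S4, S5, S6 → 5.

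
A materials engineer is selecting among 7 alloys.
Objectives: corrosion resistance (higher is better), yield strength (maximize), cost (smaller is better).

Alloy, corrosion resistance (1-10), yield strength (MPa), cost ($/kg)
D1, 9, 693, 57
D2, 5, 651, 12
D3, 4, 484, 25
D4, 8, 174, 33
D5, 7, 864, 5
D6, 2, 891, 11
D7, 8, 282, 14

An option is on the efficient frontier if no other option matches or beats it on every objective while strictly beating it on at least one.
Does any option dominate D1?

No

D2: worse on corrosion resistance (5 vs 9).
D3: worse on corrosion resistance (4 vs 9).
D4: worse on corrosion resistance (8 vs 9).
D5: worse on corrosion resistance (7 vs 9).
D6: worse on corrosion resistance (2 vs 9).
D7: worse on corrosion resistance (8 vs 9).
No option is at least as good as D1 on every objective and strictly better on one.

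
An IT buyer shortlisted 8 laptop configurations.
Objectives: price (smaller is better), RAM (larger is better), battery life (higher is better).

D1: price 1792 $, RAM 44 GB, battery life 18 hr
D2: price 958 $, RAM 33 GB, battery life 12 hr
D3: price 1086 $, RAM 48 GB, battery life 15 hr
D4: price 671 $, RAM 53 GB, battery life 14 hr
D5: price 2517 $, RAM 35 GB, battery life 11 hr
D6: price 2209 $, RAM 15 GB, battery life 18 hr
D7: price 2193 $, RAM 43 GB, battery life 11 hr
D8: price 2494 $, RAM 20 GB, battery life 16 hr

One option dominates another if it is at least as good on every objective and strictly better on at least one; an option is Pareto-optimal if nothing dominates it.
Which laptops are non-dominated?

D1: not dominated.
D2: dominated by D4 (price 671≤958, RAM 53≥33, battery life 14≥12).
D3: not dominated.
D4: not dominated (best price).
D5: dominated by D1 (price 1792≤2517, RAM 44≥35, battery life 18≥11).
D6: dominated by D1 (price 1792≤2209, RAM 44≥15, battery life 18≥18).
D7: dominated by D1 (price 1792≤2193, RAM 44≥43, battery life 18≥11).
D8: dominated by D1 (price 1792≤2494, RAM 44≥20, battery life 18≥16).

D1, D3, D4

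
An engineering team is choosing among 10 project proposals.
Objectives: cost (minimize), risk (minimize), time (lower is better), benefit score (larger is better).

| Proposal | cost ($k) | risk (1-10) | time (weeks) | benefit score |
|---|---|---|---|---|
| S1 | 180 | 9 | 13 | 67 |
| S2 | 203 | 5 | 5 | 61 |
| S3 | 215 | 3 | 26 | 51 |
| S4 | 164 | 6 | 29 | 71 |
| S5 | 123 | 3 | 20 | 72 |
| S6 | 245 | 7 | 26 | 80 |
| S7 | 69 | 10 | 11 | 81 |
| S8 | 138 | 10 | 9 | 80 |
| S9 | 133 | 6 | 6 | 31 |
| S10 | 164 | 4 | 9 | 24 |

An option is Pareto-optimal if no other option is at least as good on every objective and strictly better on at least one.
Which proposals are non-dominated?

S1: not dominated.
S2: not dominated (best time).
S3: dominated by S5 (cost 123≤215, risk 3≤3, time 20≤26, benefit score 72≥51).
S4: dominated by S5 (cost 123≤164, risk 3≤6, time 20≤29, benefit score 72≥71).
S5: not dominated.
S6: not dominated.
S7: not dominated (best cost).
S8: not dominated.
S9: not dominated.
S10: not dominated.

S1, S2, S5, S6, S7, S8, S9, S10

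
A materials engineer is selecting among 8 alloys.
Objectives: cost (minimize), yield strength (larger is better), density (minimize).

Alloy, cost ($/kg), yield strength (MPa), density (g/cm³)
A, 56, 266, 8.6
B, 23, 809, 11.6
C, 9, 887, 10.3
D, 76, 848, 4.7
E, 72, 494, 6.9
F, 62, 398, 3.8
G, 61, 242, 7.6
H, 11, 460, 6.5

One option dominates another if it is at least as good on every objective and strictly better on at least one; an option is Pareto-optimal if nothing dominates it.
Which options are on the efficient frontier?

A: dominated by H (cost 11≤56, yield strength 460≥266, density 6.5≤8.6).
B: dominated by C (cost 9≤23, yield strength 887≥809, density 10.3≤11.6).
C: not dominated (best cost).
D: not dominated.
E: not dominated.
F: not dominated (best density).
G: dominated by H (cost 11≤61, yield strength 460≥242, density 6.5≤7.6).
H: not dominated.

C, D, E, F, H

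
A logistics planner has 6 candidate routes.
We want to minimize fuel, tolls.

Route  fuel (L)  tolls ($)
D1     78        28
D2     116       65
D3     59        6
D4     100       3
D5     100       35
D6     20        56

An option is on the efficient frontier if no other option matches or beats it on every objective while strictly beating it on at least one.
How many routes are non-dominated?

D1: dominated by D3 (fuel 59≤78, tolls 6≤28).
D2: dominated by D1 (fuel 78≤116, tolls 28≤65).
D3: not dominated.
D4: not dominated (best tolls).
D5: dominated by D1 (fuel 78≤100, tolls 28≤35).
D6: not dominated (best fuel).
Pareto-optimal: D3, D4, D6 → 3.

3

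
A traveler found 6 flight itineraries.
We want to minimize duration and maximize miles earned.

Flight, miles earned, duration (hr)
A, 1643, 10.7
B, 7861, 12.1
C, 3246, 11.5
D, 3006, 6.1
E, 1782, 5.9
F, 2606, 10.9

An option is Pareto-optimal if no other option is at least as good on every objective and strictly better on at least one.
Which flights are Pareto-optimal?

A: dominated by D (miles earned 3006≥1643, duration 6.1≤10.7).
B: not dominated (best miles earned).
C: not dominated.
D: not dominated.
E: not dominated (best duration).
F: dominated by D (miles earned 3006≥2606, duration 6.1≤10.9).

B, C, D, E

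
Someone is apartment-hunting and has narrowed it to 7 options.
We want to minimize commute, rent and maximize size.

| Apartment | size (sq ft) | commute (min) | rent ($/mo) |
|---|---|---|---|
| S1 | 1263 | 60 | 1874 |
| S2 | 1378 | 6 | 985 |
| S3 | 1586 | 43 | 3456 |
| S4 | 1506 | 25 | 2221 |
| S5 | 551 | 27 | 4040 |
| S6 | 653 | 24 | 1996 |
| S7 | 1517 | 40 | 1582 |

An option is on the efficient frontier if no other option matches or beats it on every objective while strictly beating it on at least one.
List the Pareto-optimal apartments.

S2, S3, S4, S7

S1: dominated by S2 (size 1378≥1263, commute 6≤60, rent 985≤1874).
S2: not dominated (best commute).
S3: not dominated (best size).
S4: not dominated.
S5: dominated by S2 (size 1378≥551, commute 6≤27, rent 985≤4040).
S6: dominated by S2 (size 1378≥653, commute 6≤24, rent 985≤1996).
S7: not dominated.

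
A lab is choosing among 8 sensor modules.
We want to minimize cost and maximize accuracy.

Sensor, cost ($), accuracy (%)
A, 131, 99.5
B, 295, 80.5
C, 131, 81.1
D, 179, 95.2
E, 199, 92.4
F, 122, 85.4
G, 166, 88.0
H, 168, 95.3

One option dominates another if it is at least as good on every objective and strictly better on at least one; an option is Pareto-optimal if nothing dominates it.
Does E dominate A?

E vs A: E is worse on cost (199 vs 131), so it does not dominate A.

No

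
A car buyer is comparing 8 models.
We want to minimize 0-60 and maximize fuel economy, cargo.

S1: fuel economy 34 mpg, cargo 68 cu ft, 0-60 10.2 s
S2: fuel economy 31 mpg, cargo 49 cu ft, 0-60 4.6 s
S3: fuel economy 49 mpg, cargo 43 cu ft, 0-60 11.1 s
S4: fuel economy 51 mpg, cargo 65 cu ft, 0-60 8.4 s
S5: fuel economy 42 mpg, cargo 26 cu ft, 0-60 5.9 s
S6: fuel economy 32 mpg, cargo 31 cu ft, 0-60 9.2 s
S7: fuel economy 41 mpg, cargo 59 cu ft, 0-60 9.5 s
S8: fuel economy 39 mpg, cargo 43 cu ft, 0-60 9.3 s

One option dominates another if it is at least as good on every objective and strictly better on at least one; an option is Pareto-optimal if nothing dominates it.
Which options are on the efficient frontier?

S1, S2, S4, S5

S1: not dominated (best cargo).
S2: not dominated (best 0-60).
S3: dominated by S4 (fuel economy 51≥49, cargo 65≥43, 0-60 8.4≤11.1).
S4: not dominated (best fuel economy).
S5: not dominated.
S6: dominated by S4 (fuel economy 51≥32, cargo 65≥31, 0-60 8.4≤9.2).
S7: dominated by S4 (fuel economy 51≥41, cargo 65≥59, 0-60 8.4≤9.5).
S8: dominated by S4 (fuel economy 51≥39, cargo 65≥43, 0-60 8.4≤9.3).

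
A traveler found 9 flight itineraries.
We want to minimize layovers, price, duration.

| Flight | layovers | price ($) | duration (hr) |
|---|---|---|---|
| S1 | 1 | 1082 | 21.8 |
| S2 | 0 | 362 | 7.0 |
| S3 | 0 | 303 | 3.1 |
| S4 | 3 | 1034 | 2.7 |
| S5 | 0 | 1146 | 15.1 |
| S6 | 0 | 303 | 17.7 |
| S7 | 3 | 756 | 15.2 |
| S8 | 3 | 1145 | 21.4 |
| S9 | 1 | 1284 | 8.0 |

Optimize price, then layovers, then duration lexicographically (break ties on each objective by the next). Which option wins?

S3

First minimize price: best is 303, kept {S3, S6}.
Then minimize layovers: best is 0, kept {S3, S6}.
Then minimize duration: best is 3.1, kept {S3}.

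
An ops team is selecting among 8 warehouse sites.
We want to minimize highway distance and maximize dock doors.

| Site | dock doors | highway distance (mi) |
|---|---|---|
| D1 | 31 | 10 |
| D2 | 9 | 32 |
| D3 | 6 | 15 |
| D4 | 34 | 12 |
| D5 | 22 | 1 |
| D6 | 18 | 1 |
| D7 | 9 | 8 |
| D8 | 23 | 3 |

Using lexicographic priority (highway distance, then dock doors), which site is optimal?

First minimize highway distance: best is 1, kept {D5, D6}.
Then maximize dock doors: best is 22, kept {D5}.

D5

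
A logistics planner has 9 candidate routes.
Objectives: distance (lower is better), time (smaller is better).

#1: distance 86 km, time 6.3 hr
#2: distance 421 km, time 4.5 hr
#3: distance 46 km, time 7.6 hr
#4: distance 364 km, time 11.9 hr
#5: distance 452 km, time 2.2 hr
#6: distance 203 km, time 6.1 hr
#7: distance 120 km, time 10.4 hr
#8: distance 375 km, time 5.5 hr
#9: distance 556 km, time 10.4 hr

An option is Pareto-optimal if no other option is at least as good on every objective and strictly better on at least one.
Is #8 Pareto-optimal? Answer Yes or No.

Yes

#1: worse on time (6.3 vs 5.5).
#2: worse on distance (421 vs 375).
#3: worse on time (7.6 vs 5.5).
#4: worse on time (11.9 vs 5.5).
#5: worse on distance (452 vs 375).
#6: worse on time (6.1 vs 5.5).
#7: worse on time (10.4 vs 5.5).
#9: worse on distance (556 vs 375).
No option is at least as good as #8 on every objective and strictly better on one.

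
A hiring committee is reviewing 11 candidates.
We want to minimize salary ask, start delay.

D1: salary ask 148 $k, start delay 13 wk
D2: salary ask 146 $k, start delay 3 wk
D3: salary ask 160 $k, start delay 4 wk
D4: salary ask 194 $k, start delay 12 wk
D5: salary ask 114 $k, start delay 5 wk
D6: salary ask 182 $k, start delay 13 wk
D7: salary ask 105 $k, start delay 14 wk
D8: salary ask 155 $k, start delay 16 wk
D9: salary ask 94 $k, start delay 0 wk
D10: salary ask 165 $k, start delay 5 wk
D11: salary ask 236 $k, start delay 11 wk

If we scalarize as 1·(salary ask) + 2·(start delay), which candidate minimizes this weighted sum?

D9

D1: 1·148 + 2·13 = 174
D2: 1·146 + 2·3 = 152
D3: 1·160 + 2·4 = 168
D4: 1·194 + 2·12 = 218
D5: 1·114 + 2·5 = 124
D6: 1·182 + 2·13 = 208
D7: 1·105 + 2·14 = 133
D8: 1·155 + 2·16 = 187
D9: 1·94 + 2·0 = 94
D10: 1·165 + 2·5 = 175
D11: 1·236 + 2·11 = 258
Lowest: D9 at 94.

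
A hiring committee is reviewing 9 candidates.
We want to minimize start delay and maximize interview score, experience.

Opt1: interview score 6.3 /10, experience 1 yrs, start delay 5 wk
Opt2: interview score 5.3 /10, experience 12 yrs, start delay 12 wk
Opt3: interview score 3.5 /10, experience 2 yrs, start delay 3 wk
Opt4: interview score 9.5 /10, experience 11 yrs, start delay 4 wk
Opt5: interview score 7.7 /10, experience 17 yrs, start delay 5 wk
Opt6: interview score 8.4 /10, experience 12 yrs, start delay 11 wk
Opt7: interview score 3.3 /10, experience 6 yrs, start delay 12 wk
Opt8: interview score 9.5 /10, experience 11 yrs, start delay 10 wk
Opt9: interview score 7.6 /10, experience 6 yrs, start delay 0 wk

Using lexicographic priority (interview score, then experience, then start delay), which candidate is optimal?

First maximize interview score: best is 9.5, kept {Opt4, Opt8}.
Then maximize experience: best is 11, kept {Opt4, Opt8}.
Then minimize start delay: best is 4, kept {Opt4}.

Opt4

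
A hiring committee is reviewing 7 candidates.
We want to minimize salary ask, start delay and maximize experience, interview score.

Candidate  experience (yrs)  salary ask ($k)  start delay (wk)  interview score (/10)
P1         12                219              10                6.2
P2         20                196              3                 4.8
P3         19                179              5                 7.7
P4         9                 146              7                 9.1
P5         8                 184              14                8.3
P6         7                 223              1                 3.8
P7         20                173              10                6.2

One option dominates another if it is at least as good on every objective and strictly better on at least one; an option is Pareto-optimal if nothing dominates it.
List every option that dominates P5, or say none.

P4: experience 9≥8, salary ask 146≤184, start delay 7≤14, interview score 9.1≥8.3 — dominates P5.
Others (P1, P2, P3, P6, P7) are each worse than P5 on at least one objective.

P4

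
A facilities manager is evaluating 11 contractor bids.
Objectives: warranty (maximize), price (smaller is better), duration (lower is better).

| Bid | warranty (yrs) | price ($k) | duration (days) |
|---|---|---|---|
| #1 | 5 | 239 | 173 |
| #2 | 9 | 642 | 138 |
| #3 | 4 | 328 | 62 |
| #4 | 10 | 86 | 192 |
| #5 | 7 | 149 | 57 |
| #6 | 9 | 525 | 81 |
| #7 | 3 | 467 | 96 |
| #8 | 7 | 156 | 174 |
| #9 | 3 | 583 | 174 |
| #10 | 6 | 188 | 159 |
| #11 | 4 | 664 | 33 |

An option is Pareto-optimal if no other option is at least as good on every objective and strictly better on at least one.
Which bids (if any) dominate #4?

none

#1: worse on warranty (5 vs 10).
#2: worse on warranty (9 vs 10).
#3: worse on warranty (4 vs 10).
#5: worse on warranty (7 vs 10).
#6: worse on warranty (9 vs 10).
#7: worse on warranty (3 vs 10).
#8: worse on warranty (7 vs 10).
#9: worse on warranty (3 vs 10).
#10: worse on warranty (6 vs 10).
#11: worse on warranty (4 vs 10).
No option dominates #4.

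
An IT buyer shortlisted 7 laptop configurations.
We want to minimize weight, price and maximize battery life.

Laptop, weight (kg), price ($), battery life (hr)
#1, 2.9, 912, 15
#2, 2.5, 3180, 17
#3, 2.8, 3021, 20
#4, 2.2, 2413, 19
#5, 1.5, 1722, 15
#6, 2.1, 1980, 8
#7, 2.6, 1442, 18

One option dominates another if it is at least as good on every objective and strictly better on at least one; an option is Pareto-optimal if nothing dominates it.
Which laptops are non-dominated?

#1: not dominated (best price).
#2: dominated by #4 (weight 2.2≤2.5, price 2413≤3180, battery life 19≥17).
#3: not dominated (best battery life).
#4: not dominated.
#5: not dominated (best weight).
#6: dominated by #5 (weight 1.5≤2.1, price 1722≤1980, battery life 15≥8).
#7: not dominated.

#1, #3, #4, #5, #7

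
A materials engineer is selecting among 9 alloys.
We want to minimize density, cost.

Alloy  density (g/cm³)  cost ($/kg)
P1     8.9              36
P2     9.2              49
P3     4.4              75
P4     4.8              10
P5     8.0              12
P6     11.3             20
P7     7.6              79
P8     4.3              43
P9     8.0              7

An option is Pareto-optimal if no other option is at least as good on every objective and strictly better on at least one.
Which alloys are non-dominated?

P4, P8, P9

P1: dominated by P4 (density 4.8≤8.9, cost 10≤36).
P2: dominated by P1 (density 8.9≤9.2, cost 36≤49).
P3: dominated by P8 (density 4.3≤4.4, cost 43≤75).
P4: not dominated.
P5: dominated by P4 (density 4.8≤8.0, cost 10≤12).
P6: dominated by P4 (density 4.8≤11.3, cost 10≤20).
P7: dominated by P3 (density 4.4≤7.6, cost 75≤79).
P8: not dominated (best density).
P9: not dominated (best cost).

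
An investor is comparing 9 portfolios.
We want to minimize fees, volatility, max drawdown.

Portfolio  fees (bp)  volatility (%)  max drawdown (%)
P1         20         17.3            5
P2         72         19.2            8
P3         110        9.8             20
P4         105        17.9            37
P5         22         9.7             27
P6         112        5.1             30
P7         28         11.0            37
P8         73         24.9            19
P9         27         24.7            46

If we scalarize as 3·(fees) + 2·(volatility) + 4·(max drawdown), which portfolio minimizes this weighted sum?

P1

P1: 3·20 + 2·17.3 + 4·5 = 114.6
P2: 3·72 + 2·19.2 + 4·8 = 286.4
P3: 3·110 + 2·9.8 + 4·20 = 429.6
P4: 3·105 + 2·17.9 + 4·37 = 498.8
P5: 3·22 + 2·9.7 + 4·27 = 193.4
P6: 3·112 + 2·5.1 + 4·30 = 466.2
P7: 3·28 + 2·11.0 + 4·37 = 254.0
P8: 3·73 + 2·24.9 + 4·19 = 344.8
P9: 3·27 + 2·24.7 + 4·46 = 314.4
Lowest: P1 at 114.6.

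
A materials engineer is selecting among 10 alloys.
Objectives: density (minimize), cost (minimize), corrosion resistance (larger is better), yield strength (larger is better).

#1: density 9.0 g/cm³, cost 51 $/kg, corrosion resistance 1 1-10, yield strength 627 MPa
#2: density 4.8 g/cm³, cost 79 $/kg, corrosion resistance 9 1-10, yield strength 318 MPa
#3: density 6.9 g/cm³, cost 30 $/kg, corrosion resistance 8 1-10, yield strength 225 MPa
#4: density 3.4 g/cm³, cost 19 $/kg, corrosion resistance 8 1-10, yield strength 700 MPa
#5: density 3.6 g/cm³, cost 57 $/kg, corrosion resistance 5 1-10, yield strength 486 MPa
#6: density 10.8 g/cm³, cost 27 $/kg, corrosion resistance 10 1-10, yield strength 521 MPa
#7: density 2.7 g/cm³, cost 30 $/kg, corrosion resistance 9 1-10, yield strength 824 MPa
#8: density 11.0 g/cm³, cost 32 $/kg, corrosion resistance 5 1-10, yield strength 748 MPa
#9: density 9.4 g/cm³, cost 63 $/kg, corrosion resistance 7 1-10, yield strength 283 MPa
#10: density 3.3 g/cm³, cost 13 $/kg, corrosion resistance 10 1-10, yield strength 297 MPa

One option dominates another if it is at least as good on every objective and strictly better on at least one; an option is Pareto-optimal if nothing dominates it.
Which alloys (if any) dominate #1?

#4, #7

#4: density 3.4≤9.0, cost 19≤51, corrosion resistance 8≥1, yield strength 700≥627 — dominates #1.
#7: density 2.7≤9.0, cost 30≤51, corrosion resistance 9≥1, yield strength 824≥627 — dominates #1.
Others (#2, #3, #5, #6, #8, #9, #10) are each worse than #1 on at least one objective.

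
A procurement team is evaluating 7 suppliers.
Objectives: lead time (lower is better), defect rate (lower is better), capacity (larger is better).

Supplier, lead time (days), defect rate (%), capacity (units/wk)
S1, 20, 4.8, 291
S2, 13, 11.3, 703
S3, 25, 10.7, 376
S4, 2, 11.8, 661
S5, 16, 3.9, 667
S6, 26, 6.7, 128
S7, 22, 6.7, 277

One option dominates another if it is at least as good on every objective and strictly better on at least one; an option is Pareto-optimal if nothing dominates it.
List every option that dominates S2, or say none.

S1: worse on lead time (20 vs 13).
S3: worse on lead time (25 vs 13).
S4: worse on defect rate (11.8 vs 11.3).
S5: worse on lead time (16 vs 13).
S6: worse on lead time (26 vs 13).
S7: worse on lead time (22 vs 13).
No option dominates S2.

none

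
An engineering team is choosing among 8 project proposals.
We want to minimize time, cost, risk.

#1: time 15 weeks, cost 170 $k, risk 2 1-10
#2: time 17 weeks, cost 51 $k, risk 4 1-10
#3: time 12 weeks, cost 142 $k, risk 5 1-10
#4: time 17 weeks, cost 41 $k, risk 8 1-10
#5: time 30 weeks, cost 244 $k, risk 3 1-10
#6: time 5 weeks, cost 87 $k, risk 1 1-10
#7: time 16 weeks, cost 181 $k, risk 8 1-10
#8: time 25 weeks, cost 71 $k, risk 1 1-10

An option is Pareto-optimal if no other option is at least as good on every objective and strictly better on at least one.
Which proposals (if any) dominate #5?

#1, #6, #8

#1: time 15≤30, cost 170≤244, risk 2≤3 — dominates #5.
#6: time 5≤30, cost 87≤244, risk 1≤3 — dominates #5.
#8: time 25≤30, cost 71≤244, risk 1≤3 — dominates #5.
Others (#2, #3, #4, #7) are each worse than #5 on at least one objective.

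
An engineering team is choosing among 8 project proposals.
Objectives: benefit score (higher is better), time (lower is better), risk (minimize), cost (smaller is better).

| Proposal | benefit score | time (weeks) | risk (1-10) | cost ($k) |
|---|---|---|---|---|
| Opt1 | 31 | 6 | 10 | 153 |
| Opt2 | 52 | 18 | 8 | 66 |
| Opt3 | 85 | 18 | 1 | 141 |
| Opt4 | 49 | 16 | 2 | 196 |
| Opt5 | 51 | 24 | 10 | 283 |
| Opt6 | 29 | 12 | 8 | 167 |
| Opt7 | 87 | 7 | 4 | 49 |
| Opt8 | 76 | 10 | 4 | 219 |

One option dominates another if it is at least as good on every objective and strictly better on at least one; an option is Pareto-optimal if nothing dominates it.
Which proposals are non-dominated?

Opt1: not dominated (best time).
Opt2: dominated by Opt7 (benefit score 87≥52, time 7≤18, risk 4≤8, cost 49≤66).
Opt3: not dominated (best risk).
Opt4: not dominated.
Opt5: dominated by Opt2 (benefit score 52≥51, time 18≤24, risk 8≤10, cost 66≤283).
Opt6: dominated by Opt7 (benefit score 87≥29, time 7≤12, risk 4≤8, cost 49≤167).
Opt7: not dominated (best benefit score).
Opt8: dominated by Opt7 (benefit score 87≥76, time 7≤10, risk 4≤4, cost 49≤219).

Opt1, Opt3, Opt4, Opt7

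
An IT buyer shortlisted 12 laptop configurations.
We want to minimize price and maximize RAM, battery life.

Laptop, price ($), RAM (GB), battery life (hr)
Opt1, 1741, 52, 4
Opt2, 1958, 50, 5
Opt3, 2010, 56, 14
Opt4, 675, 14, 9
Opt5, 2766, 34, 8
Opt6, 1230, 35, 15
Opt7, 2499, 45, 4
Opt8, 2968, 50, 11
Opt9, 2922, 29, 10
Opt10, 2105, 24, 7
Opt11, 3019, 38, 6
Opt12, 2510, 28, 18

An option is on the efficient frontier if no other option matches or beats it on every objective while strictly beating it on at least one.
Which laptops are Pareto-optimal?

Opt1: not dominated.
Opt2: not dominated.
Opt3: not dominated (best RAM).
Opt4: not dominated (best price).
Opt5: dominated by Opt3 (price 2010≤2766, RAM 56≥34, battery life 14≥8).
Opt6: not dominated.
Opt7: dominated by Opt1 (price 1741≤2499, RAM 52≥45, battery life 4≥4).
Opt8: dominated by Opt3 (price 2010≤2968, RAM 56≥50, battery life 14≥11).
Opt9: dominated by Opt3 (price 2010≤2922, RAM 56≥29, battery life 14≥10).
Opt10: dominated by Opt3 (price 2010≤2105, RAM 56≥24, battery life 14≥7).
Opt11: dominated by Opt3 (price 2010≤3019, RAM 56≥38, battery life 14≥6).
Opt12: not dominated (best battery life).

Opt1, Opt2, Opt3, Opt4, Opt6, Opt12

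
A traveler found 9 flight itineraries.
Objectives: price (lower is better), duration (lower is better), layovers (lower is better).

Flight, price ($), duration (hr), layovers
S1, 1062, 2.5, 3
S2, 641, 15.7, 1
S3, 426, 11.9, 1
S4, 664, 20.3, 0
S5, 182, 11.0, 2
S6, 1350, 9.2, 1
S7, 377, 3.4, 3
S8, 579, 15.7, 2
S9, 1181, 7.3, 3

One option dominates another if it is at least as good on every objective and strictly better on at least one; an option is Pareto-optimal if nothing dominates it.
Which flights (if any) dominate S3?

none

S1: worse on price (1062 vs 426).
S2: worse on price (641 vs 426).
S4: worse on price (664 vs 426).
S5: worse on layovers (2 vs 1).
S6: worse on price (1350 vs 426).
S7: worse on layovers (3 vs 1).
S8: worse on price (579 vs 426).
S9: worse on price (1181 vs 426).
No option dominates S3.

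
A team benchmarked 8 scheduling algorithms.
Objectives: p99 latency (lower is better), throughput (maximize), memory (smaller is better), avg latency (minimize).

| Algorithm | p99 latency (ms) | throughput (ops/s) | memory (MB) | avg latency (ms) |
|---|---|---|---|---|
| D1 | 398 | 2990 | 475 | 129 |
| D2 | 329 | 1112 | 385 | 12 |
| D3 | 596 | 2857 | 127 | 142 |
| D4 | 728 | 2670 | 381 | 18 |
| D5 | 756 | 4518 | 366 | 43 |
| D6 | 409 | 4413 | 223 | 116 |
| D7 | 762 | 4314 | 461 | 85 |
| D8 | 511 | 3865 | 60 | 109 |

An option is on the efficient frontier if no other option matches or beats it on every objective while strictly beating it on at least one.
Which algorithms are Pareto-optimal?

D1, D2, D4, D5, D6, D8

D1: not dominated.
D2: not dominated (best p99 latency).
D3: dominated by D8 (p99 latency 511≤596, throughput 3865≥2857, memory 60≤127, avg latency 109≤142).
D4: not dominated.
D5: not dominated (best throughput).
D6: not dominated.
D7: dominated by D5 (p99 latency 756≤762, throughput 4518≥4314, memory 366≤461, avg latency 43≤85).
D8: not dominated (best memory).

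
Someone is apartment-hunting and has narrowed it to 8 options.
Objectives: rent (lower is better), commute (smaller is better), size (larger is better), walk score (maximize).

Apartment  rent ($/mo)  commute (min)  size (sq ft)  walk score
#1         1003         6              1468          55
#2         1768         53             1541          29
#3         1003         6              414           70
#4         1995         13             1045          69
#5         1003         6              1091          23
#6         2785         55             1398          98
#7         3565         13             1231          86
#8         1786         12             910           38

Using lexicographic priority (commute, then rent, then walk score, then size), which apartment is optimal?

First minimize commute: best is 6, kept {#1, #3, #5}.
Then minimize rent: best is 1003, kept {#1, #3, #5}.
Then maximize walk score: best is 70, kept {#3}.

#3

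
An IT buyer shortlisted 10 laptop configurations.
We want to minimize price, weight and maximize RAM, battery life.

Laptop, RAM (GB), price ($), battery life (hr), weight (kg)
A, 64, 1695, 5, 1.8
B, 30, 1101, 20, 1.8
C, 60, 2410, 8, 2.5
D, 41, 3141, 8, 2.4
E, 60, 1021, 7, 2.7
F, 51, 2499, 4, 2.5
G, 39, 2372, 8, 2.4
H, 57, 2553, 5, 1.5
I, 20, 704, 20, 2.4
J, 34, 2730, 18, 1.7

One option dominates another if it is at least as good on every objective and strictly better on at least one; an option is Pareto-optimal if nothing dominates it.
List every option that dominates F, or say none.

A, C

A: RAM 64≥51, price 1695≤2499, battery life 5≥4, weight 1.8≤2.5 — dominates F.
C: RAM 60≥51, price 2410≤2499, battery life 8≥4, weight 2.5≤2.5 — dominates F.
Others (B, D, E, G, H, I, J) are each worse than F on at least one objective.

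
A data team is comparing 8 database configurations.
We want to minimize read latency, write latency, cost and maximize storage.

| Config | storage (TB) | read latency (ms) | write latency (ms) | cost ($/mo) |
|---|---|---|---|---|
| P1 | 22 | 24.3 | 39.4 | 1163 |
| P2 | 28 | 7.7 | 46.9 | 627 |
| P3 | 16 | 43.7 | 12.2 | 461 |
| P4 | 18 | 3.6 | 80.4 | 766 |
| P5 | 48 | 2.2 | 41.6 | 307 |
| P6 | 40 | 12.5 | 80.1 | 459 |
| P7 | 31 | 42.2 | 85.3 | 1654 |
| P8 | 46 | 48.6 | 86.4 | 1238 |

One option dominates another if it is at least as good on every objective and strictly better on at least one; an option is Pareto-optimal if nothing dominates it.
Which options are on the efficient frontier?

P1: not dominated.
P2: dominated by P5 (storage 48≥28, read latency 2.2≤7.7, write latency 41.6≤46.9, cost 307≤627).
P3: not dominated (best write latency).
P4: dominated by P5 (storage 48≥18, read latency 2.2≤3.6, write latency 41.6≤80.4, cost 307≤766).
P5: not dominated (best storage).
P6: dominated by P5 (storage 48≥40, read latency 2.2≤12.5, write latency 41.6≤80.1, cost 307≤459).
P7: dominated by P5 (storage 48≥31, read latency 2.2≤42.2, write latency 41.6≤85.3, cost 307≤1654).
P8: dominated by P5 (storage 48≥46, read latency 2.2≤48.6, write latency 41.6≤86.4, cost 307≤1238).

P1, P3, P5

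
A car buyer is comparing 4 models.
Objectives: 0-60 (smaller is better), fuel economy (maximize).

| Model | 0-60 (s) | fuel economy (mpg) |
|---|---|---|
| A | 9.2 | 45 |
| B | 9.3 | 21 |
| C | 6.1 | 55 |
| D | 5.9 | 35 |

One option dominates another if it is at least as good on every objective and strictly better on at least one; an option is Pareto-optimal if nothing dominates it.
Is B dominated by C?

C vs B: 0-60 6.1≤9.3, fuel economy 55≥21 — C is at least as good on every objective with at least one strict improvement.

Yes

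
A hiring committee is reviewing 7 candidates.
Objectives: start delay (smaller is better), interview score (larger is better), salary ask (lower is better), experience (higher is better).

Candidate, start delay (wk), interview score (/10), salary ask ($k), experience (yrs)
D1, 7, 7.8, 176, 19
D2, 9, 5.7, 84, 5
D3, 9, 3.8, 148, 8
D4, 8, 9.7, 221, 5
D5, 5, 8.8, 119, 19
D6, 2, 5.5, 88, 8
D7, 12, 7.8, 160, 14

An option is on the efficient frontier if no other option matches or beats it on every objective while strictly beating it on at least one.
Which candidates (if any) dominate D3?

D5: start delay 5≤9, interview score 8.8≥3.8, salary ask 119≤148, experience 19≥8 — dominates D3.
D6: start delay 2≤9, interview score 5.5≥3.8, salary ask 88≤148, experience 8≥8 — dominates D3.
Others (D1, D2, D4, D7) are each worse than D3 on at least one objective.

D5, D6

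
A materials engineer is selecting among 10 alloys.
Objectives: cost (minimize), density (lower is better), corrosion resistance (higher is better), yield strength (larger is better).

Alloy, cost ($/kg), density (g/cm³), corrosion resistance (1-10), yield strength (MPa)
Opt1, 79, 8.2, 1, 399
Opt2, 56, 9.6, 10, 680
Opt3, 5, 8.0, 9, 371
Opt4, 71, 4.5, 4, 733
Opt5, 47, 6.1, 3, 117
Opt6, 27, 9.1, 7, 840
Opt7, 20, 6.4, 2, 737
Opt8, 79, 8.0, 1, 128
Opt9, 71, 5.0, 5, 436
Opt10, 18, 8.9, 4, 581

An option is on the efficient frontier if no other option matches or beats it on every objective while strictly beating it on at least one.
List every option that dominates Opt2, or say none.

Opt1: worse on cost (79 vs 56).
Opt3: worse on corrosion resistance (9 vs 10).
Opt4: worse on cost (71 vs 56).
Opt5: worse on corrosion resistance (3 vs 10).
Opt6: worse on corrosion resistance (7 vs 10).
Opt7: worse on corrosion resistance (2 vs 10).
Opt8: worse on cost (79 vs 56).
Opt9: worse on cost (71 vs 56).
Opt10: worse on corrosion resistance (4 vs 10).
No option dominates Opt2.

none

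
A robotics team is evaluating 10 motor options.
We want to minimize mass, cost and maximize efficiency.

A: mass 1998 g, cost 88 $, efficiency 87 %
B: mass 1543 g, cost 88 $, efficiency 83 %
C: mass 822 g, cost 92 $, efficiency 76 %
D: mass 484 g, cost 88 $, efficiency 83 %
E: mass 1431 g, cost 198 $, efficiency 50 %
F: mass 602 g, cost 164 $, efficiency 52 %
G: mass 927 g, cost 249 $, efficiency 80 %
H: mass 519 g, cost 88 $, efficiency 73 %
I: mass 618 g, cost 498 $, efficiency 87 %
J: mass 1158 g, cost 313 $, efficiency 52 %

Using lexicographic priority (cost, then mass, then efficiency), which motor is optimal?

First minimize cost: best is 88, kept {A, B, D, H}.
Then minimize mass: best is 484, kept {D}.

D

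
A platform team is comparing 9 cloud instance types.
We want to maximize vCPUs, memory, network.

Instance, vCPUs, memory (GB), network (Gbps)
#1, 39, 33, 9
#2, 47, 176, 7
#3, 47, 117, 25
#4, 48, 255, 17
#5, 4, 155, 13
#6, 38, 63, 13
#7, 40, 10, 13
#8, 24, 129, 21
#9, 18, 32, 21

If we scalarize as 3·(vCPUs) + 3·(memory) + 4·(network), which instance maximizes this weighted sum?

#1: 3·39 + 3·33 + 4·9 = 252
#2: 3·47 + 3·176 + 4·7 = 697
#3: 3·47 + 3·117 + 4·25 = 592
#4: 3·48 + 3·255 + 4·17 = 977
#5: 3·4 + 3·155 + 4·13 = 529
#6: 3·38 + 3·63 + 4·13 = 355
#7: 3·40 + 3·10 + 4·13 = 202
#8: 3·24 + 3·129 + 4·21 = 543
#9: 3·18 + 3·32 + 4·21 = 234
Highest: #4 at 977.

#4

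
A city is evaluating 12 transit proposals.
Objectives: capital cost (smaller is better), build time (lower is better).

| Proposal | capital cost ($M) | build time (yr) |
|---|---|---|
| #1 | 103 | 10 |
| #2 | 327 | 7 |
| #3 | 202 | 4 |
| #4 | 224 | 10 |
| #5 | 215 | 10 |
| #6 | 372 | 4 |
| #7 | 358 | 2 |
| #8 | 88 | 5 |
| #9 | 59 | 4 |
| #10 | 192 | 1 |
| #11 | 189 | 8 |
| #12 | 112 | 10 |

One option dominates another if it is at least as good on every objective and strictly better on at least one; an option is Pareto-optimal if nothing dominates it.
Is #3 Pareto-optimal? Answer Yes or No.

No

#9 vs #3: capital cost 59≤202, build time 4≤4 — #9 is at least as good on every objective and strictly better on at least one, so #9 dominates #3.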